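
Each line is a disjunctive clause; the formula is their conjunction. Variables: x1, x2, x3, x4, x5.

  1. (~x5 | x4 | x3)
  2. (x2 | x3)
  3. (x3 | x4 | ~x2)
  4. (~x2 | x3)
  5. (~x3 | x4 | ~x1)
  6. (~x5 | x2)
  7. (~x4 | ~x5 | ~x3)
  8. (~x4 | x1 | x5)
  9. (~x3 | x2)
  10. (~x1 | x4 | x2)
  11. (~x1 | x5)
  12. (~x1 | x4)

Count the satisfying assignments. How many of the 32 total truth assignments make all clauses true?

2

The models are:
  x1=0 x2=1 x3=1 x4=0 x5=0
  x1=0 x2=1 x3=1 x4=0 x5=1
That's 2 in total.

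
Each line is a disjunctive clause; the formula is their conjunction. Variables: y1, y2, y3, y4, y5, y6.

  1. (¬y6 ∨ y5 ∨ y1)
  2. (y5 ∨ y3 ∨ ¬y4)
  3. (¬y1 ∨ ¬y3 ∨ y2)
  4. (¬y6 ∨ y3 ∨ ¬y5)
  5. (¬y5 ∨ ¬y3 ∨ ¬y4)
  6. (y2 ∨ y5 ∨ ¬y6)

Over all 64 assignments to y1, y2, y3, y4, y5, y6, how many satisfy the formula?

27

Split on y5, then y3.
  y5=T, y3=T: y6 free; 3 ways for (y1,y2,y4) × 2^1 = 6.
  y5=T, y3=F: forces y6=F; y1, y2, y4 free → 2^3 = 8.
  y5=F, y3=T: y4 free; 4 ways for (y1,y2,y6) × 2^1 = 8.
  y5=F, y3=F: 5 of the 16 assignments to (y1,y2,y4,y6) work.
Total: 6 + 8 + 8 + 5 = 27.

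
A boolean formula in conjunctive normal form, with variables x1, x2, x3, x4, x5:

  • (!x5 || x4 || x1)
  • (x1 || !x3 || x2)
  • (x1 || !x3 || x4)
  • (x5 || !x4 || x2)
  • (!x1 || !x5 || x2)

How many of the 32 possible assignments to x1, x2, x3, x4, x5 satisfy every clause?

Case analysis on x1 and x2:
  x1=T, x2=T: x3, x4, x5 free → 2^3 = 8.
  x1=T, x2=F: remaining (x3,x4,x5) ∈ {(F,F,F); (T,F,F)} — 2.
  x1=F, x2=T: 5 of the 8 assignments to (x3,x4,x5) work.
  x1=F, x2=F: remaining (x3,x4,x5) ∈ {(F,F,F); (F,T,T)} — 2.
Total: 8 + 2 + 5 + 2 = 17.

17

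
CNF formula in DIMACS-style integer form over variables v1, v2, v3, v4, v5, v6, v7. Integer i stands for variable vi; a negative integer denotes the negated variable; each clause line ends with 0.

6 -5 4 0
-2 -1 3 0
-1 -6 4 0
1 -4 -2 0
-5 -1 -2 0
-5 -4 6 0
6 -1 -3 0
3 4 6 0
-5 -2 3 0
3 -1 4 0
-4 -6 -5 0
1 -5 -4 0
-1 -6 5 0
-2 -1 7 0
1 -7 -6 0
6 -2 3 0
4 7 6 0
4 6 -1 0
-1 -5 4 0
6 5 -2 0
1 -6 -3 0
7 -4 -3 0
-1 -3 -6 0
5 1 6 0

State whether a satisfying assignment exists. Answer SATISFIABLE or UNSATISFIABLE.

SATISFIABLE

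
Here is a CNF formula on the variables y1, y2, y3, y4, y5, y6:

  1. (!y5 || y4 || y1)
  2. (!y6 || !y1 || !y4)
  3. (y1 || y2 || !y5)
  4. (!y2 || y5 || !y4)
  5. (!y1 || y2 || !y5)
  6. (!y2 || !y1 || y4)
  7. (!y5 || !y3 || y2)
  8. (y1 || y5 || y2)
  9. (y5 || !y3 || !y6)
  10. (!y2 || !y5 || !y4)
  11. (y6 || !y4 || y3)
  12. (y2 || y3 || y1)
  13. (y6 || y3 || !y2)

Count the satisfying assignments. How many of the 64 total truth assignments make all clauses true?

6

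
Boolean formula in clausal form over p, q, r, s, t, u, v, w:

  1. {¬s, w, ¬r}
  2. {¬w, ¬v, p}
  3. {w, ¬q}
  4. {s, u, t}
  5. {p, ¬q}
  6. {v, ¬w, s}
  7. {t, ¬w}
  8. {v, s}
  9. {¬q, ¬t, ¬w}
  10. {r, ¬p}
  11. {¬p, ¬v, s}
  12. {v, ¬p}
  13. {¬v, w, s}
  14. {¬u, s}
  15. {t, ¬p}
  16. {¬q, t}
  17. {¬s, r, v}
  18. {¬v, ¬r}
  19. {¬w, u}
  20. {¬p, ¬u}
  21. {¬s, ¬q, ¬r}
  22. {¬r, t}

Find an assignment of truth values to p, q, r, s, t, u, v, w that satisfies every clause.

Pure literal: q appears only negated; assign q = False.
Try p = False.
Branch on r: take r = False.
The remaining clauses are satisfied by s = True, t = False, u = True, v = True, w = False.
Every clause has at least one true literal under this assignment.

p=False  q=False  r=False  s=True  t=False  u=True  v=True  w=False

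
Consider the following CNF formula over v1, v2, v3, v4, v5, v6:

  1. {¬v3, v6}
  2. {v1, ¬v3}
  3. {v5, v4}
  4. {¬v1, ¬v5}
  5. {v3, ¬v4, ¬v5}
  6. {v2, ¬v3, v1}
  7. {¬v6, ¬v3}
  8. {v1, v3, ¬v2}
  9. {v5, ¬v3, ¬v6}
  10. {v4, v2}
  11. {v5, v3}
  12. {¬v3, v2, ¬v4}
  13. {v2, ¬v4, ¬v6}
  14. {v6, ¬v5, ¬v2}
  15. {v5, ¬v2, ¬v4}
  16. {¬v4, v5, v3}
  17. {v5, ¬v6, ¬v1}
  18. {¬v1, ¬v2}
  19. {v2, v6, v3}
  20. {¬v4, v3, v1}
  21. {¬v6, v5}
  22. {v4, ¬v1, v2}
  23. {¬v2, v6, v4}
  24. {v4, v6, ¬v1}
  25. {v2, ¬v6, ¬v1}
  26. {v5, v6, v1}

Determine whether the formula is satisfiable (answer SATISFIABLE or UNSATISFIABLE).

v2 = True:
  propagation gives v1=False, v3=False; an empty clause results — contradiction.
v2 = False:
  propagation gives v4=True, v3=False, v5=False; an empty clause results — contradiction.
Every branch closes, so no satisfying assignment exists.

UNSATISFIABLE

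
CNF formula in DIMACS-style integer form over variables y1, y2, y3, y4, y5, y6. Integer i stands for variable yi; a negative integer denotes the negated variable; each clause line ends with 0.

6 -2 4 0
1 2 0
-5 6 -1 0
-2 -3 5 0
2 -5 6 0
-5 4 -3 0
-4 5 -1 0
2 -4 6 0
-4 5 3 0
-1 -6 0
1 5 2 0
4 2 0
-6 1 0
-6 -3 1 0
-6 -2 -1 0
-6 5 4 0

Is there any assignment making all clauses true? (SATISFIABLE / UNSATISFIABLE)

SATISFIABLE

Try y1 = False.
  then y2 is forced to True.
  then y6 is forced to False.
  then y4 is forced to True.
For the remaining variables, y3 = False, y5 = True works.
Every clause has at least one true literal under this assignment.
So y1=False, y2=True, y3=False, y4=True, y5=True, y6=False is a satisfying assignment.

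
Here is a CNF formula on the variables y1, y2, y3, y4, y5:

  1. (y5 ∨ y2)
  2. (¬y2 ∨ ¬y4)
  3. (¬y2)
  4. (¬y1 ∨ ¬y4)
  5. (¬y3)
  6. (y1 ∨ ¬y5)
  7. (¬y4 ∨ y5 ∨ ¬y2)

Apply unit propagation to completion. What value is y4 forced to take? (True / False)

False

Unit clause (¬y2) sets y2 = False.
(y2 ∨ y5): since y2 = False, the clause reduces to (y5). y5 = True.
Unit clause (¬y3) sets y3 = False.
From (¬y5 ∨ y1) and y5 = True: y1 = True.
(¬y4 ∨ ¬y1) with y1 = True leaves only ¬y4, so y4 = False.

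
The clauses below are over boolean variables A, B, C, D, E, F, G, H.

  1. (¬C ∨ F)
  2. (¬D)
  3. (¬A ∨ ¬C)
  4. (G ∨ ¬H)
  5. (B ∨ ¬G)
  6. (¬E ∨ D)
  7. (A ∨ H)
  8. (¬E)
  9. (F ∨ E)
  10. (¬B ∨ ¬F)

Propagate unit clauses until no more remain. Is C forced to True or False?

False

(¬D) stands alone — D = False.
(¬E ∨ D): since D = False, the clause reduces to (¬E). E = False.
In (F ∨ E), E is now false; F must hold, so F = True.
In (¬F ∨ ¬B), ¬F is now false; ¬B must hold, so B = False.
(B ∨ ¬G): since B = False, the clause reduces to (¬G). G = False.
From (G ∨ ¬H) and G = False: H = False.
From (H ∨ A) and H = False: A = True.
(¬A ∨ ¬C) with A = True leaves only ¬C, so C = False.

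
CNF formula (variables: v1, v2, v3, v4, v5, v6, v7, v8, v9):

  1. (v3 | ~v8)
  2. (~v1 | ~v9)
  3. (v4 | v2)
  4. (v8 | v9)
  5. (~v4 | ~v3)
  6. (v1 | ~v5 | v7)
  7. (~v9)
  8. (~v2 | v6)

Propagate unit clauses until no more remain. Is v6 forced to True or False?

(~v9) is a unit clause: v9 = False.
From (v8 | v9) and v9 = False: v8 = True.
In (v3 | ~v8), ~v8 is now false; v3 must hold, so v3 = True.
(~v3 | ~v4) with v3 = True leaves only ~v4, so v4 = False.
From (v2 | v4) and v4 = False: v2 = True.
(v6 | ~v2) with v2 = True leaves only v6, so v6 = True.

True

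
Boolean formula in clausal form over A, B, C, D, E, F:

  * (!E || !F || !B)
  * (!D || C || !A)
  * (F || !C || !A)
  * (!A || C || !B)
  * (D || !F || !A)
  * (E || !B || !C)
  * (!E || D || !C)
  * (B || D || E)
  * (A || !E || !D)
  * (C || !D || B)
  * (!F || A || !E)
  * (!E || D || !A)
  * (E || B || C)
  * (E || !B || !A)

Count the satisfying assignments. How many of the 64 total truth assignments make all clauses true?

10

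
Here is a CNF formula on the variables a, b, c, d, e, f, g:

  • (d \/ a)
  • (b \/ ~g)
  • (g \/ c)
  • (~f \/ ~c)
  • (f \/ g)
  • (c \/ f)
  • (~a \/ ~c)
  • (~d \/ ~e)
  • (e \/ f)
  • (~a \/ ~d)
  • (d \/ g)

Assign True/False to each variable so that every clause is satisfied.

a=T, b=T, c=F, d=F, e=T, f=T, g=T

Check each clause:
  1. (d \/ a) — a is true.
  2. (b \/ ~g) — b is true.
  3. (g \/ c) — g is true.
  4. (~c \/ ~f) — ~c is true.
  5. (f \/ g) — f is true.
  6. (c \/ f) — f is true.
  7. (~a \/ ~c) — ~c is true.
  8. (~d \/ ~e) — ~d is true.
  9. (f \/ e) — e is true.
  10. (~d \/ ~a) — ~d is true.
  11. (d \/ g) — g is true.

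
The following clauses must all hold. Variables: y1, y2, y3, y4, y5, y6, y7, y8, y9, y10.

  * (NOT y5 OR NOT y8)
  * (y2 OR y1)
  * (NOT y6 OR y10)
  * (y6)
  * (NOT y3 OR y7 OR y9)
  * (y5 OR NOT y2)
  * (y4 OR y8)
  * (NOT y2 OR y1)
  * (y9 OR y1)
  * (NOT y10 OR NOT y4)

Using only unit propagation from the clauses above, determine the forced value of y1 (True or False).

(y6) stands alone — y6 = True.
In (NOT y6 OR y10), NOT y6 is now false; y10 must hold, so y10 = True.
(NOT y10 OR NOT y4) with y10 = True leaves only NOT y4, so y4 = False.
In (y8 OR y4), y4 is now false; y8 must hold, so y8 = True.
From (NOT y5 OR NOT y8) and y8 = True: y5 = False.
From (NOT y2 OR y5) and y5 = False: y2 = False.
(y2 OR y1) with y2 = False leaves only y1, so y1 = True.

True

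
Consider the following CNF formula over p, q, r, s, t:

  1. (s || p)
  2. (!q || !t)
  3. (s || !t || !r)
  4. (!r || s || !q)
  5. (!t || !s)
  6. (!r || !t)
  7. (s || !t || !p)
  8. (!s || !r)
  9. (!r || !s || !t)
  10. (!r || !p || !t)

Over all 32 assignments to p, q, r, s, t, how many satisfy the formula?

7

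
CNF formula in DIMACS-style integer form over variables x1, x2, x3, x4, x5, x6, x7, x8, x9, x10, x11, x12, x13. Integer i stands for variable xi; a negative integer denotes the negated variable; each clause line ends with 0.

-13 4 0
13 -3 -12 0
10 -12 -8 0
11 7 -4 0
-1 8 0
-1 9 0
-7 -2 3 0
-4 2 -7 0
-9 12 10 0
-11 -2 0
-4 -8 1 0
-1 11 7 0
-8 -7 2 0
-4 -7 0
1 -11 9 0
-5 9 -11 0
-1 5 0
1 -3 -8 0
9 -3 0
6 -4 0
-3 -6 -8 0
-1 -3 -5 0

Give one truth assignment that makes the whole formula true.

x1 = False, x2 = True, x3 = False, x4 = False, x5 = False, x6 = False, x7 = False, x8 = False, x9 = True, x10 = True, x11 = False, x12 = False, x13 = False

Check each clause:
  1. (~x13 \/ x4) — ~x13 is true.
  2. (x13 \/ ~x12 \/ ~x3) — ~x12 is true.
  3. (~x12 \/ x10 \/ ~x8) — ~x8 is true.
  4. (~x4 \/ x7 \/ x11) — ~x4 is true.
  5. (x8 \/ ~x1) — ~x1 is true.
  6. (x9 \/ ~x1) — x9 is true.
  7. (x3 \/ ~x2 \/ ~x7) — ~x7 is true.
  8. (~x4 \/ ~x7 \/ x2) — ~x7 is true.
  9. (~x9 \/ x12 \/ x10) — x10 is true.
  10. (~x2 \/ ~x11) — ~x11 is true.
  11. (x1 \/ ~x8 \/ ~x4) — ~x8 is true.
  12. (~x1 \/ x7 \/ x11) — ~x1 is true.
  13. (~x7 \/ ~x8 \/ x2) — ~x8 is true.
  14. (~x7 \/ ~x4) — ~x7 is true.
  15. (x9 \/ x1 \/ ~x11) — x9 is true.
  16. (~x5 \/ ~x11 \/ x9) — x9 is true.
  17. (~x1 \/ x5) — ~x1 is true.
  18. (~x3 \/ x1 \/ ~x8) — ~x8 is true.
  19. (~x3 \/ x9) — x9 is true.
  20. (x6 \/ ~x4) — ~x4 is true.
  21. (~x8 \/ ~x6 \/ ~x3) — ~x8 is true.
  22. (~x5 \/ ~x1 \/ ~x3) — ~x5 is true.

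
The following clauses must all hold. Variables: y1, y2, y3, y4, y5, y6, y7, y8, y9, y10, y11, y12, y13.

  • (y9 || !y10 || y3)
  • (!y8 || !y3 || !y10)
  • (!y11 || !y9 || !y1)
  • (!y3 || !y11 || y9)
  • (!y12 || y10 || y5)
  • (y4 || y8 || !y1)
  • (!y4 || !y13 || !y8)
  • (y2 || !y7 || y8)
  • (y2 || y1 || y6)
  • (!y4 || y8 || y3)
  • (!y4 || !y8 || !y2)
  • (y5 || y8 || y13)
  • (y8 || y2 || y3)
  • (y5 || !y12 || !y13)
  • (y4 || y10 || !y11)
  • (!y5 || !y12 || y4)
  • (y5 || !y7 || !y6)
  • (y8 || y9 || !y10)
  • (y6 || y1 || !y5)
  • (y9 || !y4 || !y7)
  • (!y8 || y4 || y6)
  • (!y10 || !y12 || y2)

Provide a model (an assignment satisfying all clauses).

y1=False, y2=True, y3=True, y4=False, y5=True, y6=True, y7=False, y8=True, y9=False, y10=False, y11=False, y12=False, y13=False

Pure literal: y7 appears only negated; assign y7 = False.
y11 occurs only negated in the remaining clauses — set y11 = False.
Try y1 = False.
Try y2 = True.
Branch on y3: take y3 = True.
For the remaining variables, y4 = False, y5 = True, y6 = True, y8 = True, y9 = False, y10 = False, y12 = False, y13 = False works.
Every clause has at least one true literal under this assignment.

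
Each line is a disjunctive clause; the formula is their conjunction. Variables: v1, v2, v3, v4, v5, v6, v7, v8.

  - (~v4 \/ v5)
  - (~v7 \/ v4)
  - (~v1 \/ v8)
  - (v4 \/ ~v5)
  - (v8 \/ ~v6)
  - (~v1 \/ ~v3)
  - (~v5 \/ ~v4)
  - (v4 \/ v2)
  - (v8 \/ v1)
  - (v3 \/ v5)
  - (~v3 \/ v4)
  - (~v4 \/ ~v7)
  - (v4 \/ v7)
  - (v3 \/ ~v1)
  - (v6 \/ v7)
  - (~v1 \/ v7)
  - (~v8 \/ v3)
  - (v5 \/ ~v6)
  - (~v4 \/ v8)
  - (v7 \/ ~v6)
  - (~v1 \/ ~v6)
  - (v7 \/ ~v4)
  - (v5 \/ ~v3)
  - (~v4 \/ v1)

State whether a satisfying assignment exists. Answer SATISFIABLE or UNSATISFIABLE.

UNSATISFIABLE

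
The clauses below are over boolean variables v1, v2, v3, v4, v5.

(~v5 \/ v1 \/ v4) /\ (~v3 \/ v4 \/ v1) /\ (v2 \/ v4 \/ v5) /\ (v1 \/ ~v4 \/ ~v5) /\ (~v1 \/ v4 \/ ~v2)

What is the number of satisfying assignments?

15

Case analysis on v4 and v1:
  v4=1, v1=1: v2, v3, v5 free → 2^3 = 8.
  v4=1, v1=0: remaining (v2,v3,v5) ∈ {(0,0,0); (0,1,0); (1,0,0); (1,1,0)} — 4.
  v4=0, v1=1: remaining (v2,v3,v5) ∈ {(0,0,1); (0,1,1)} — 2.
  v4=0, v1=0: remaining (v2,v3,v5) ∈ {(1,0,0)} — 1.
Total: 8 + 4 + 2 + 1 = 15.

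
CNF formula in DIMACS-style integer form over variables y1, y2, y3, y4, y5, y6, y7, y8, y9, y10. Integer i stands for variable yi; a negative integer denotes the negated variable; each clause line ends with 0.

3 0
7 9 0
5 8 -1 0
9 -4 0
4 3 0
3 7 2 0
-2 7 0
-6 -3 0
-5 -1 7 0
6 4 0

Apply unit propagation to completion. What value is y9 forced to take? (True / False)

True

(y3) is a unit clause: y3 = True.
From (~y6 | ~y3) and y3 = True: y6 = False.
(y6 | y4): since y6 = False, the clause reduces to (y4). y4 = True.
(~y4 | y9) with y4 = True leaves only y9, so y9 = True.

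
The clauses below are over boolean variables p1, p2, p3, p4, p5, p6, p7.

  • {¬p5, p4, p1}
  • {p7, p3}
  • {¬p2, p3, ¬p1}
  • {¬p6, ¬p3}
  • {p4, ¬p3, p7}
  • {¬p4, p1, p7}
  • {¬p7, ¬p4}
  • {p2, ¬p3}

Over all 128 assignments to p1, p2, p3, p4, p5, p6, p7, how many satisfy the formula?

13

Case analysis on p3 and p4:
  p3=1, p4=1: remaining (p1,p2,p5,p6,p7) ∈ {(1,1,0,0,0); (1,1,1,0,0)} — 2.
  p3=1, p4=0: remaining (p1,p2,p5,p6,p7) ∈ {(0,1,0,0,1); (1,1,0,0,1); (1,1,1,0,1)} — 3.
  p3=0, p4=1: a clause becomes empty — 0.
  p3=0, p4=0: p6 free; 4 ways for (p1,p2,p5,p7) × 2^1 = 8.
Total: 2 + 3 + 0 + 8 = 13.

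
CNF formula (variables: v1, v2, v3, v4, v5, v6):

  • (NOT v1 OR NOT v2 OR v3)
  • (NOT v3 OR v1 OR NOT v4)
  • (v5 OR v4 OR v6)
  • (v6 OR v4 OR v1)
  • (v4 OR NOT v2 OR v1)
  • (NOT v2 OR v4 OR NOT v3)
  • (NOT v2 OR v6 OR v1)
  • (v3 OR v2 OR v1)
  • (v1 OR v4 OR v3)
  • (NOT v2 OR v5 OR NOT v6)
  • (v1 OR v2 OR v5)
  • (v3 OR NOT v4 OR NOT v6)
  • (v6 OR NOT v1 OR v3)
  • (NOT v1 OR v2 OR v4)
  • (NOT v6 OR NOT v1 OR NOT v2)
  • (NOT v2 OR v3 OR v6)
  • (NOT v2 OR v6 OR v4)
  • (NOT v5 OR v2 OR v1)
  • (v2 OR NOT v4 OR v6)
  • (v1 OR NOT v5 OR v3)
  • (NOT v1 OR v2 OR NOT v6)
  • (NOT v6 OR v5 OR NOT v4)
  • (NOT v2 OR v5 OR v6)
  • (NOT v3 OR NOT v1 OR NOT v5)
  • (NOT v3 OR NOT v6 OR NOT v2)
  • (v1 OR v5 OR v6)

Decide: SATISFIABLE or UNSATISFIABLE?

UNSATISFIABLE

v1 = True:
  v6 = True:
    propagation gives v2=False; an empty clause results — contradiction.
  v6 = False:
    propagation gives v3=True, v5=False, v4=True, v2=True; an empty clause results — contradiction.
v1 = False:
  v2 = True:
    propagation gives v4=True, v3=False, v6=True; an empty clause results — contradiction.
  v2 = False:
    propagation gives v3=True, v4=False, v6=True, v5=True; an empty clause results — contradiction.
Every branch closes, so no satisfying assignment exists.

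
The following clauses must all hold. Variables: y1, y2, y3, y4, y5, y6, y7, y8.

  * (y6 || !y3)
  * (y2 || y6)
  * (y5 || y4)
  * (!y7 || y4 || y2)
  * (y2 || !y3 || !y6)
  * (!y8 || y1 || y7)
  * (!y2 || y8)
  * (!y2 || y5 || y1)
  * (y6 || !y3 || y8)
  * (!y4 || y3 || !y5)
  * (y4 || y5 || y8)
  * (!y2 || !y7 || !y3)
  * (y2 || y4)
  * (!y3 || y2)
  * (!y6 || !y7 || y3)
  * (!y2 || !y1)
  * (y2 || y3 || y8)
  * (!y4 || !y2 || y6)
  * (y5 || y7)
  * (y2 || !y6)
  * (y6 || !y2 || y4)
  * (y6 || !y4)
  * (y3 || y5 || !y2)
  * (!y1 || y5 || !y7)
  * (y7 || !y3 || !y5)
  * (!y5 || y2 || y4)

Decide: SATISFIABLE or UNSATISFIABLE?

UNSATISFIABLE

y2 = True:
  propagation gives y8=True, y1=False, y7=True, y5=True; an empty clause results — contradiction.
y2 = False:
  propagation gives y6=True; an empty clause results — contradiction.
Every branch closes, so no satisfying assignment exists.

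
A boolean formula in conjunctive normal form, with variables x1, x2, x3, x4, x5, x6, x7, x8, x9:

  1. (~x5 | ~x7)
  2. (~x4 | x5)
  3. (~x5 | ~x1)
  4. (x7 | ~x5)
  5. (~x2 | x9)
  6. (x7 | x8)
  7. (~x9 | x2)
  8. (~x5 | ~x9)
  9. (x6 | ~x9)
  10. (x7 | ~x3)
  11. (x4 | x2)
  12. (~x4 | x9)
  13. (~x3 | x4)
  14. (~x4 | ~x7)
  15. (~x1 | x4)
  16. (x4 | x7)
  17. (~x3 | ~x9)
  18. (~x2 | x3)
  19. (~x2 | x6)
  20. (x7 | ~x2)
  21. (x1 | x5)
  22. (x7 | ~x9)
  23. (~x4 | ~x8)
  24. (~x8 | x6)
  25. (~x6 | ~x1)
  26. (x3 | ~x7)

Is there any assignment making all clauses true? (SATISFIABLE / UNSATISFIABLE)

x7 = True:
  propagation gives x5=False, x4=False, x2=True, x9=True; an empty clause results — contradiction.
x7 = False:
  propagation gives x5=False, x4=False; an empty clause results — contradiction.
Every branch closes, so no satisfying assignment exists.

UNSATISFIABLE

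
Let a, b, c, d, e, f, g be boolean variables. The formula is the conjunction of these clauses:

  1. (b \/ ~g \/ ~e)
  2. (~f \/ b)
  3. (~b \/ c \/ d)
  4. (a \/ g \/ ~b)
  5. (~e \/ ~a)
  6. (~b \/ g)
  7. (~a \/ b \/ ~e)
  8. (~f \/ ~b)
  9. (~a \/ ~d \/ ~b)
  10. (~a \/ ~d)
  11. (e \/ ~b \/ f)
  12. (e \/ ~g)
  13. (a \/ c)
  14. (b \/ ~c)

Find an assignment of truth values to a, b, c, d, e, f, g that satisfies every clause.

a=T, b=F, c=F, d=F, e=F, f=F, g=F

Branch on a: take a = True.
  then e is forced to False.
  then d is forced to False.
  then g is forced to False.
  then b is forced to False.
  then f is forced to False.
  then c is forced to False.
Every clause has at least one true literal under this assignment.
Check each clause:
  1. (b \/ ~g \/ ~e) — ~g is true.
  2. (~f \/ b) — ~f is true.
  3. (c \/ ~b \/ d) — ~b is true.
  4. (g \/ a \/ ~b) — a is true.
  5. (~e \/ ~a) — ~e is true.
  6. (g \/ ~b) — ~b is true.
  7. (~e \/ b \/ ~a) — ~e is true.
  8. (~f \/ ~b) — ~f is true.
  9. (~d \/ ~b \/ ~a) — ~d is true.
  10. (~d \/ ~a) — ~d is true.
  11. (f \/ ~b \/ e) — ~b is true.
  12. (~g \/ e) — ~g is true.
  13. (a \/ c) — a is true.
  14. (~c \/ b) — ~c is true.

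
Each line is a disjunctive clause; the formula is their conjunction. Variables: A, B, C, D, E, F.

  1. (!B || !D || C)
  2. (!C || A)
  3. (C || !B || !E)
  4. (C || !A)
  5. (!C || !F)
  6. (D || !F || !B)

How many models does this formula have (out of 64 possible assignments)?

17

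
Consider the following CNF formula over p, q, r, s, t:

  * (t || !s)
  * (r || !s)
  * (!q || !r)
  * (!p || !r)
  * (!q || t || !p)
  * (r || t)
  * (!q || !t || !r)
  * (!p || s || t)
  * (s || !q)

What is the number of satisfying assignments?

5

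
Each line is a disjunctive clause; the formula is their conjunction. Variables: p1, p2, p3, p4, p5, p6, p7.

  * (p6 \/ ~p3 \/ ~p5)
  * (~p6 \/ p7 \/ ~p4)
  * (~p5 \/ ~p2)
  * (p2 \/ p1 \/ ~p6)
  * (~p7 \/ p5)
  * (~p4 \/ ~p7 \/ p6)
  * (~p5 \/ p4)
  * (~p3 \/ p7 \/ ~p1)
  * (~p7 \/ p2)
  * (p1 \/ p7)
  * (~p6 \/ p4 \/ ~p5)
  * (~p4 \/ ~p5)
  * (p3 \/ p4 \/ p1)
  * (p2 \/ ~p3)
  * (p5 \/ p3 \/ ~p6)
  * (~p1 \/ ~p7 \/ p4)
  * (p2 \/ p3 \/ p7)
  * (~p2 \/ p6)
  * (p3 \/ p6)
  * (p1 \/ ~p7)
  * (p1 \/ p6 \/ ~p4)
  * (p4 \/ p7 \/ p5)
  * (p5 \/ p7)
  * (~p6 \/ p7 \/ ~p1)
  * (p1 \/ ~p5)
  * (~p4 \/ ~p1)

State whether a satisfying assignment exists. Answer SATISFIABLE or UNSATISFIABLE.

p7 = True:
  propagation gives p5=True, p2=False; an empty clause results — contradiction.
p7 = False:
  propagation gives p1=True, p3=False, p2=True, p5=False; an empty clause results — contradiction.
Every branch closes, so no satisfying assignment exists.

UNSATISFIABLE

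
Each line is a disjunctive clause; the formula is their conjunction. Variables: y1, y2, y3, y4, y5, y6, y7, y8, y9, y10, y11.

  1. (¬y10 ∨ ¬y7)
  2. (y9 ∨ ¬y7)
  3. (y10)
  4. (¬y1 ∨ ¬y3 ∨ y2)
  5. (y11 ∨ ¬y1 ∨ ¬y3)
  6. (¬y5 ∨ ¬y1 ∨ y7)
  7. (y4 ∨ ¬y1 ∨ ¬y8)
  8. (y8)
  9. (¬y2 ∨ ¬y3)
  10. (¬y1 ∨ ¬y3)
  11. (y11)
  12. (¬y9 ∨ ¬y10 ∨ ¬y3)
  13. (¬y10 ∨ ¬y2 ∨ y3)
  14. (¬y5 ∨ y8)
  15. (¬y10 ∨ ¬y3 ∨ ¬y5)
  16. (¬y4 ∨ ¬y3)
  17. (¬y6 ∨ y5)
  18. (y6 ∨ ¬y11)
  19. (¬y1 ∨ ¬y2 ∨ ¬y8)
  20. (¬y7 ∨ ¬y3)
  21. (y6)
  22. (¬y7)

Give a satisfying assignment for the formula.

y1=False  y2=False  y3=False  y4=True  y5=True  y6=True  y7=False  y8=True  y9=True  y10=True  y11=True

The clause (y10) is unit: y10 must be True.
(¬y7) is a unit clause, so y7 = False.
Unit propagation: (y8) forces y8 = True.
(y11) is a unit clause, so y11 = True.
Unit propagation: (y6) forces y6 = True.
The clause (y5) is unit: y5 must be True.
(¬y1) is a unit clause, so y1 = False.
The clause (¬y3) is unit: y3 must be False.
The clause (¬y2) is unit: y2 must be False.
y4, y9 are now unconstrained; take y4 = True, y9 = True.
Every clause has at least one true literal under this assignment.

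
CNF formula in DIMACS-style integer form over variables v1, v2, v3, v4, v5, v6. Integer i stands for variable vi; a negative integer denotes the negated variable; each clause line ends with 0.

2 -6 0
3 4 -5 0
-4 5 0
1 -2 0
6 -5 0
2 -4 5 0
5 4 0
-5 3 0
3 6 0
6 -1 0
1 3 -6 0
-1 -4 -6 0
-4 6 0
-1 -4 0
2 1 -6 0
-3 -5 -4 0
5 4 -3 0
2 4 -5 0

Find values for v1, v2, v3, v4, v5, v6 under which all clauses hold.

v1=T, v2=T, v3=T, v4=F, v5=T, v6=T

Try v1 = True.
  then v6 is forced to True.
  then v2 is forced to True.
  then v4 is forced to False.
  then v5 is forced to True.
  then v3 is forced to True.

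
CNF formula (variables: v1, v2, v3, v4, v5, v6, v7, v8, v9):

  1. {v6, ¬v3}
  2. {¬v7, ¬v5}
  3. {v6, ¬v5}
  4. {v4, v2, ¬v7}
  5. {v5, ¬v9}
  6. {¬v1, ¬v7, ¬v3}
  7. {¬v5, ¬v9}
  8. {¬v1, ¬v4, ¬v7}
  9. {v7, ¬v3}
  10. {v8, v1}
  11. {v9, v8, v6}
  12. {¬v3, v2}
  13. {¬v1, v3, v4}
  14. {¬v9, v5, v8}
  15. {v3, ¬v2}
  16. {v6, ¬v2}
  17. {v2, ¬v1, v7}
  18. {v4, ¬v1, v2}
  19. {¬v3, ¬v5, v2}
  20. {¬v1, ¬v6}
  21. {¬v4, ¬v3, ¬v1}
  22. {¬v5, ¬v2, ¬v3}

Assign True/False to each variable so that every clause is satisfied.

v1 = False, v2 = False, v3 = False, v4 = False, v5 = False, v6 = True, v7 = False, v8 = True, v9 = False

Check each clause:
  1. {v6, ¬v3} — ¬v3 is true.
  2. {¬v5, ¬v7} — ¬v7 is true.
  3. {¬v5, v6} — ¬v5 is true.
  4. {¬v7, v2, v4} — ¬v7 is true.
  5. {v5, ¬v9} — ¬v9 is true.
  6. {¬v3, ¬v7, ¬v1} — ¬v7 is true.
  7. {¬v9, ¬v5} — ¬v5 is true.
  8. {¬v4, ¬v7, ¬v1} — ¬v7 is true.
  9. {v7, ¬v3} — ¬v3 is true.
  10. {v8, v1} — v8 is true.
  11. {v8, v6, v9} — v8 is true.
  12. {¬v3, v2} — ¬v3 is true.
  13. {v4, ¬v1, v3} — ¬v1 is true.
  14. {v8, v5, ¬v9} — v8 is true.
  15. {¬v2, v3} — ¬v2 is true.
  16. {¬v2, v6} — ¬v2 is true.
  17. {v2, ¬v1, v7} — ¬v1 is true.
  18. {v2, ¬v1, v4} — ¬v1 is true.
  19. {¬v5, ¬v3, v2} — ¬v5 is true.
  20. {¬v1, ¬v6} — ¬v1 is true.
  21. {¬v4, ¬v1, ¬v3} — ¬v4 is true.
  22. {¬v5, ¬v3, ¬v2} — ¬v5 is true.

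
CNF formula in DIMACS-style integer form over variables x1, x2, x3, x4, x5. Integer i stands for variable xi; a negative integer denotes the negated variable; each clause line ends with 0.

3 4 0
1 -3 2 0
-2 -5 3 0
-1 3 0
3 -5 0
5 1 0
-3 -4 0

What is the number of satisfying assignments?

The models are:
  x1=0 x2=1 x3=1 x4=0 x5=1
  x1=1 x2=0 x3=1 x4=0 x5=0
  x1=1 x2=0 x3=1 x4=0 x5=1
  x1=1 x2=1 x3=1 x4=0 x5=0
  x1=1 x2=1 x3=1 x4=0 x5=1
Count: 5.

5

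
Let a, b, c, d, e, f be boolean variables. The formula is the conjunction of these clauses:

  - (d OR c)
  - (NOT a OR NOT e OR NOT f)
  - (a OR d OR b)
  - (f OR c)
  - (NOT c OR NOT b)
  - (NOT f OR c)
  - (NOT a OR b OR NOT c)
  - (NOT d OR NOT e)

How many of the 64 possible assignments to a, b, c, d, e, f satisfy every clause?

2

Satisfying assignments:
  a=F b=F c=T d=T e=F f=F
  a=F b=F c=T d=T e=F f=T
That's 2 in total.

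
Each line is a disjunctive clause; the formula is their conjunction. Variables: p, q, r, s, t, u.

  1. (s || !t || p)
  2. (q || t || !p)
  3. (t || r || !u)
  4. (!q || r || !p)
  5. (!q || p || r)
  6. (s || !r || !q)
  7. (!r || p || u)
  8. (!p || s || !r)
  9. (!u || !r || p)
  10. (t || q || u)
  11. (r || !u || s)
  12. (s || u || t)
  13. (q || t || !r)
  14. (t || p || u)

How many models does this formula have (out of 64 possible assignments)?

11

Split on r, then p.
  r=1, p=1: u free; 3 ways for (q,s,t) × 2^1 = 6.
  r=1, p=0: a clause becomes empty — 0.
  r=0, p=1: remaining (q,s,t,u) ∈ {(0,0,1,0); (0,1,1,0); (0,1,1,1)} — 3.
  r=0, p=0: remaining (q,s,t,u) ∈ {(0,1,1,0); (0,1,1,1)} — 2.
Total: 6 + 0 + 3 + 2 = 11.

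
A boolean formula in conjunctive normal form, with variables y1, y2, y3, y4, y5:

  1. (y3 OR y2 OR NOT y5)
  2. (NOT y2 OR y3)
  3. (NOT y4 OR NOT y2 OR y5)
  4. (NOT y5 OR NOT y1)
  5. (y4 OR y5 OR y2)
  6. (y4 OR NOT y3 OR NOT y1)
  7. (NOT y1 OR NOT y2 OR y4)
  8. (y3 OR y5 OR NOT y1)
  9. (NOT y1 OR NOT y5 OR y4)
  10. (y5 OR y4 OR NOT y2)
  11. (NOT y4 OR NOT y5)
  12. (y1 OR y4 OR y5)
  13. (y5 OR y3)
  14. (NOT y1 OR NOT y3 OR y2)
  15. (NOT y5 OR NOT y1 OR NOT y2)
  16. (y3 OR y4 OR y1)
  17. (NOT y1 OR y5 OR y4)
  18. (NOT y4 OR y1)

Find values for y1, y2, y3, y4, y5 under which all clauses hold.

Try y1 = False.
  then y4 is forced to False.
  then y5 is forced to True.
  then y3 is forced to True.
y2 is now unconstrained; take y2 = True.

y1 = False, y2 = True, y3 = True, y4 = False, y5 = True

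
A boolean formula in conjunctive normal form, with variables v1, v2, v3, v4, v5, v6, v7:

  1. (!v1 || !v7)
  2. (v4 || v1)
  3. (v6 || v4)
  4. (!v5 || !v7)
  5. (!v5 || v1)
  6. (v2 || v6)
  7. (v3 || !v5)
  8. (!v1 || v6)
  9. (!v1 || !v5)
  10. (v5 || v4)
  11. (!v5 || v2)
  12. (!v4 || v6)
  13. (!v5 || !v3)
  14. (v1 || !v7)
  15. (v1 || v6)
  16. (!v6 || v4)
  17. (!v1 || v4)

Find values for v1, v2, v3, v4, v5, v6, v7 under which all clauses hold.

Pure literal: v7 appears only negated; assign v7 = False.
Try v1 = True.
  then v6 is forced to True.
  then v5 is forced to False.
  then v4 is forced to True.
v2, v3 are now unconstrained; take v2 = False, v3 = False.

v1 = True, v2 = False, v3 = False, v4 = True, v5 = False, v6 = True, v7 = False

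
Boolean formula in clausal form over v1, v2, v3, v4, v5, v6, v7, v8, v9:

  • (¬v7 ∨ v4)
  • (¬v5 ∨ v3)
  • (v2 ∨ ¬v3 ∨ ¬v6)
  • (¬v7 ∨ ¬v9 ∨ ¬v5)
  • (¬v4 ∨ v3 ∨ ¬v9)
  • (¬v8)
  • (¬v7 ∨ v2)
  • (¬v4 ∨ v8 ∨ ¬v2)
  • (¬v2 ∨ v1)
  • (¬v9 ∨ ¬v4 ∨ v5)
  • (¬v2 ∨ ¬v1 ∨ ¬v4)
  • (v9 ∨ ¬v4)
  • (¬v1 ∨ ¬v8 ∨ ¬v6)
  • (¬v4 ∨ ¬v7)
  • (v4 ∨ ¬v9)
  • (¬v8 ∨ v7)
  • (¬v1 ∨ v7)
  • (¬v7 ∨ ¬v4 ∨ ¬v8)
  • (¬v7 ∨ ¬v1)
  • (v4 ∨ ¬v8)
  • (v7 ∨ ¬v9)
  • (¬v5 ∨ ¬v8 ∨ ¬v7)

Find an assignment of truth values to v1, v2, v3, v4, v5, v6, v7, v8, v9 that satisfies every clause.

v1=False, v2=False, v3=False, v4=False, v5=False, v6=False, v7=False, v8=False, v9=False

Check each clause:
  1. (¬v7 ∨ v4) — ¬v7 is true.
  2. (¬v5 ∨ v3) — ¬v5 is true.
  3. (¬v3 ∨ ¬v6 ∨ v2) — ¬v6 is true.
  4. (¬v7 ∨ ¬v5 ∨ ¬v9) — ¬v7 is true.
  5. (v3 ∨ ¬v9 ∨ ¬v4) — ¬v4 is true.
  6. (¬v8) — ¬v8 is true.
  7. (v2 ∨ ¬v7) — ¬v7 is true.
  8. (v8 ∨ ¬v2 ∨ ¬v4) — ¬v4 is true.
  9. (¬v2 ∨ v1) — ¬v2 is true.
  10. (¬v4 ∨ v5 ∨ ¬v9) — ¬v4 is true.
  11. (¬v4 ∨ ¬v2 ∨ ¬v1) — ¬v4 is true.
  12. (v9 ∨ ¬v4) — ¬v4 is true.
  13. (¬v1 ∨ ¬v6 ∨ ¬v8) — ¬v8 is true.
  14. (¬v4 ∨ ¬v7) — ¬v7 is true.
  15. (¬v9 ∨ v4) — ¬v9 is true.
  16. (v7 ∨ ¬v8) — ¬v8 is true.
  17. (¬v1 ∨ v7) — ¬v1 is true.
  18. (¬v4 ∨ ¬v7 ∨ ¬v8) — ¬v8 is true.
  19. (¬v1 ∨ ¬v7) — ¬v7 is true.
  20. (¬v8 ∨ v4) — ¬v8 is true.
  21. (v7 ∨ ¬v9) — ¬v9 is true.
  22. (¬v8 ∨ ¬v7 ∨ ¬v5) — ¬v8 is true.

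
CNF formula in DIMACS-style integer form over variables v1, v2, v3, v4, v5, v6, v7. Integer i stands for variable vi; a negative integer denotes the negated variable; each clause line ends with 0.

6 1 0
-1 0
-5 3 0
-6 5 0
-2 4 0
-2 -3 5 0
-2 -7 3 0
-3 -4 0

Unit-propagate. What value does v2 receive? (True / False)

(~v1) stands alone — v1 = False.
(v1 \/ v6) with v1 = False leaves only v6, so v6 = True.
(~v6 \/ v5) with v6 = True leaves only v5, so v5 = True.
From (~v5 \/ v3) and v5 = True: v3 = True.
From (~v4 \/ ~v3) and v3 = True: v4 = False.
(v4 \/ ~v2) with v4 = False leaves only ~v2, so v2 = False.

False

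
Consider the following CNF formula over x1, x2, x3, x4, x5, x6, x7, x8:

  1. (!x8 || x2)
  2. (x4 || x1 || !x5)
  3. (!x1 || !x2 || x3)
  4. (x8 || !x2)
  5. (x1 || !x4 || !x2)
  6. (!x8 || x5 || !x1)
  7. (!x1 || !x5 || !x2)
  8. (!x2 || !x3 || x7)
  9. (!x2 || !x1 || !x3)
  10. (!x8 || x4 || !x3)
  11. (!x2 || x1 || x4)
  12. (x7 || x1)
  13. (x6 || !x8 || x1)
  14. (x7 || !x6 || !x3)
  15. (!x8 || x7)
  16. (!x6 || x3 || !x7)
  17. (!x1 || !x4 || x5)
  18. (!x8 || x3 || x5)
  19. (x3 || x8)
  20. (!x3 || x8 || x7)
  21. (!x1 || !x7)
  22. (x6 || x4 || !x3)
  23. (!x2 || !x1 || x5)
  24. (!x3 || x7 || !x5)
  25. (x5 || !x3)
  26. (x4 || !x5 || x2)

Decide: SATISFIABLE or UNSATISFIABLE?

SATISFIABLE

Try x1 = False.
  then x7 is forced to True.
Try x2 = False.
  then x8 is forced to False.
  then x3 is forced to True.
  then x5 is forced to True.
  then x4 is forced to True.
x6 is now unconstrained; take x6 = False.
So x1 = False, x2 = False, x3 = True, x4 = True, x5 = True, x6 = False, x7 = True, x8 = False is a satisfying assignment.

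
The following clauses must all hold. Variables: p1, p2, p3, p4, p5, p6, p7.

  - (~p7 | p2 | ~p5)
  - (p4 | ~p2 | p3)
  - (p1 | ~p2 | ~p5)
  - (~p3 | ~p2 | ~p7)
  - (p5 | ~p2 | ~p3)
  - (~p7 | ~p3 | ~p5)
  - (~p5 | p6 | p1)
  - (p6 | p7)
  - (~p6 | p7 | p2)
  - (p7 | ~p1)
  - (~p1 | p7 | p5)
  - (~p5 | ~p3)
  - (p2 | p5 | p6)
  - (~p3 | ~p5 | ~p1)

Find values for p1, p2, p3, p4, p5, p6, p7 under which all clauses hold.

p1=False, p2=True, p3=False, p4=True, p5=False, p6=False, p7=True

Check each clause:
  1. (~p7 | p2 | ~p5) — p2 is true.
  2. (~p2 | p4 | p3) — p4 is true.
  3. (p1 | ~p2 | ~p5) — ~p5 is true.
  4. (~p3 | ~p2 | ~p7) — ~p3 is true.
  5. (~p3 | ~p2 | p5) — ~p3 is true.
  6. (~p5 | ~p3 | ~p7) — ~p5 is true.
  7. (~p5 | p6 | p1) — ~p5 is true.
  8. (p6 | p7) — p7 is true.
  9. (p2 | p7 | ~p6) — ~p6 is true.
  10. (p7 | ~p1) — ~p1 is true.
  11. (p5 | ~p1 | p7) — ~p1 is true.
  12. (~p3 | ~p5) — ~p5 is true.
  13. (p2 | p6 | p5) — p2 is true.
  14. (~p5 | ~p3 | ~p1) — ~p5 is true.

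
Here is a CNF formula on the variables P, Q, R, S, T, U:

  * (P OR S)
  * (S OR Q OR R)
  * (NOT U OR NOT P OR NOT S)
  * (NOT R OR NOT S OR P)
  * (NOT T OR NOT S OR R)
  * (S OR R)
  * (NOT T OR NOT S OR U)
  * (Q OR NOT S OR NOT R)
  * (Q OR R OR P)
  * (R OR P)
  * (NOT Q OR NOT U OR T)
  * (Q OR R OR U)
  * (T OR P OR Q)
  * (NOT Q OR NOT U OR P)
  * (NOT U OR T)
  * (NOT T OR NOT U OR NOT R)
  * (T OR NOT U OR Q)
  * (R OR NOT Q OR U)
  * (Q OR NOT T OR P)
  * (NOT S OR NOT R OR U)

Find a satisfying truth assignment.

Branch on P: take P = True.
Branch on Q: take Q = True.
Branch on R: take R = True.
The remaining clauses are satisfied by S = False, T = False, U = False.
Check each clause:
  1. (P OR S) — P is true.
  2. (S OR R OR Q) — Q is true.
  3. (NOT S OR NOT U OR NOT P) — NOT U is true.
  4. (P OR NOT S OR NOT R) — P is true.
  5. (R OR NOT S OR NOT T) — R is true.
  6. (R OR S) — R is true.
  7. (NOT S OR NOT T OR U) — NOT T is true.
  8. (NOT R OR NOT S OR Q) — Q is true.
  9. (P OR Q OR R) — P is true.
  10. (R OR P) — P is true.
  11. (NOT Q OR NOT U OR T) — NOT U is true.
  12. (Q OR U OR R) — Q is true.
  13. (T OR P OR Q) — P is true.
  14. (NOT Q OR NOT U OR P) — P is true.
  15. (T OR NOT U) — NOT U is true.
  16. (NOT T OR NOT U OR NOT R) — NOT U is true.
  17. (NOT U OR T OR Q) — Q is true.
  18. (U OR R OR NOT Q) — R is true.
  19. (Q OR P OR NOT T) — P is true.
  20. (NOT S OR NOT R OR U) — NOT S is true.

P=True, Q=True, R=True, S=False, T=False, U=False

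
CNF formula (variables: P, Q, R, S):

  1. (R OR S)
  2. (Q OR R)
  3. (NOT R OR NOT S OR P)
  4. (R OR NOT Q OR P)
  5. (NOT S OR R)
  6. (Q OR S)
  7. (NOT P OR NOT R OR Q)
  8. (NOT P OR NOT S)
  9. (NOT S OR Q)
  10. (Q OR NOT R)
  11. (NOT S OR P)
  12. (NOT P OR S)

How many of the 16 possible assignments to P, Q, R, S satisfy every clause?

1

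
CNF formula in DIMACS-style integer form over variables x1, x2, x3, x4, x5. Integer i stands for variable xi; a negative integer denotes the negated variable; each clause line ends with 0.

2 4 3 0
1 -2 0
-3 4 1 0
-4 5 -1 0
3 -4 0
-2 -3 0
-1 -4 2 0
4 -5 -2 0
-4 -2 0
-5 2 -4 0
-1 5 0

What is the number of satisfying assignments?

2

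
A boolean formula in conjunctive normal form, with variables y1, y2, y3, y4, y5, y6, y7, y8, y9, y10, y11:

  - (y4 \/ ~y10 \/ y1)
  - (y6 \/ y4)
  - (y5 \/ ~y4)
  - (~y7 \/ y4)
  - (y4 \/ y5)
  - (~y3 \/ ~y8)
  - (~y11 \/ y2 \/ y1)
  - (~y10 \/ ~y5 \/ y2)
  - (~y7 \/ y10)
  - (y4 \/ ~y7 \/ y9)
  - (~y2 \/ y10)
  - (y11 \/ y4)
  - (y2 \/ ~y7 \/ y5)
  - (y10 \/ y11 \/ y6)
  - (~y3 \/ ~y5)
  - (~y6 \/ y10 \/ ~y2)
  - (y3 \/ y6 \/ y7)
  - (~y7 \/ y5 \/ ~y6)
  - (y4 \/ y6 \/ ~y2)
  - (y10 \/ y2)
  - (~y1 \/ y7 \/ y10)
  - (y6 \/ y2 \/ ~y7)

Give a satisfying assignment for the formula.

y1=1, y2=1, y3=0, y4=1, y5=1, y6=1, y7=0, y8=0, y9=1, y10=1, y11=0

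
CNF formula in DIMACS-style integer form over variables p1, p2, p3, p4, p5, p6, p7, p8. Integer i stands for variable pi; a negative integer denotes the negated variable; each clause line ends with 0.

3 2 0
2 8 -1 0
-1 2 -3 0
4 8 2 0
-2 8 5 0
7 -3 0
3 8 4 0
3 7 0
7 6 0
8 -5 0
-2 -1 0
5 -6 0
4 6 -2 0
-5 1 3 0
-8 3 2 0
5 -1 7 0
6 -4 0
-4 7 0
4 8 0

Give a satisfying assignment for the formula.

p1=F  p2=T  p3=T  p4=F  p5=T  p6=T  p7=T  p8=T

Pure literal: p7 appears only positively; assign p7 = True.
Branch on p1: take p1 = False.
Try p2 = True.
Try p3 = True.
For the remaining variables, p4 = False, p5 = True, p6 = True, p8 = True works.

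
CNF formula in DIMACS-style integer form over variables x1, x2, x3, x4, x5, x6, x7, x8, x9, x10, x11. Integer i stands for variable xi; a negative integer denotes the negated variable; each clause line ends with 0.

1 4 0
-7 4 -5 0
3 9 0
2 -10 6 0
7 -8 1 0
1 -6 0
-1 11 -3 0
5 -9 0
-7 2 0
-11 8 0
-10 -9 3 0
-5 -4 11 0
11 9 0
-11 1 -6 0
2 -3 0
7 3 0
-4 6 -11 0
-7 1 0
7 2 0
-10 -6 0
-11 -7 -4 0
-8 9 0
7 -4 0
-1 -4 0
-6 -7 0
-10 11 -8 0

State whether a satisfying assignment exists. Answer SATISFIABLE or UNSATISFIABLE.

x2 occurs only positively in the remaining clauses — set x2 = True.
x10 occurs only negated in the remaining clauses — set x10 = False.
Set x1 = True and propagate.
  then x4 is forced to False.
The remaining clauses are satisfied by x3 = True, x5 = True, x6 = False, x7 = False, x8 = True, x9 = True, x11 = True.
So x1=1, x2=1, x3=1, x4=0, x5=1, x6=0, x7=0, x8=1, x9=1, x10=0, x11=1 is a satisfying assignment.

SATISFIABLE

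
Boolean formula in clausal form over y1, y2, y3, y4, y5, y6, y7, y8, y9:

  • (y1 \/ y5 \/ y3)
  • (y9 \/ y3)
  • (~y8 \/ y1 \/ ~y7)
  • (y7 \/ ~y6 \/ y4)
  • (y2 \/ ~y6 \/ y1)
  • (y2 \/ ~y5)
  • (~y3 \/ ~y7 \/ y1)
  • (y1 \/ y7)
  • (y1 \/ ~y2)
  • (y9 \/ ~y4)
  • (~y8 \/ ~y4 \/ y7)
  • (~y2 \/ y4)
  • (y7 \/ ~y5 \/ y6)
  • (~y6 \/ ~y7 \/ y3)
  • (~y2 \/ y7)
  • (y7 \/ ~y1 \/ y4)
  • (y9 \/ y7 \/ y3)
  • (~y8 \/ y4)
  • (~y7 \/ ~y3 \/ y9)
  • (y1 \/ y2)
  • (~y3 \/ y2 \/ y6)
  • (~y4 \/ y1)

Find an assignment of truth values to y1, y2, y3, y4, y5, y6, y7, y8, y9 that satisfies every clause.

y1 = True  y2 = True  y3 = True  y4 = True  y5 = False  y6 = True  y7 = True  y8 = False  y9 = True

Check each clause:
  1. (y5 \/ y3 \/ y1) — y1 is true.
  2. (y3 \/ y9) — y9 is true.
  3. (y1 \/ ~y8 \/ ~y7) — ~y8 is true.
  4. (y4 \/ y7 \/ ~y6) — y4 is true.
  5. (y1 \/ y2 \/ ~y6) — y1 is true.
  6. (y2 \/ ~y5) — y2 is true.
  7. (y1 \/ ~y3 \/ ~y7) — y1 is true.
  8. (y1 \/ y7) — y1 is true.
  9. (y1 \/ ~y2) — y1 is true.
  10. (y9 \/ ~y4) — y9 is true.
  11. (y7 \/ ~y8 \/ ~y4) — ~y8 is true.
  12. (y4 \/ ~y2) — y4 is true.
  13. (y7 \/ y6 \/ ~y5) — ~y5 is true.
  14. (~y7 \/ ~y6 \/ y3) — y3 is true.
  15. (~y2 \/ y7) — y7 is true.
  16. (~y1 \/ y4 \/ y7) — y4 is true.
  17. (y7 \/ y3 \/ y9) — y9 is true.
  18. (~y8 \/ y4) — ~y8 is true.
  19. (~y7 \/ y9 \/ ~y3) — y9 is true.
  20. (y1 \/ y2) — y1 is true.
  21. (y6 \/ ~y3 \/ y2) — y2 is true.
  22. (~y4 \/ y1) — y1 is true.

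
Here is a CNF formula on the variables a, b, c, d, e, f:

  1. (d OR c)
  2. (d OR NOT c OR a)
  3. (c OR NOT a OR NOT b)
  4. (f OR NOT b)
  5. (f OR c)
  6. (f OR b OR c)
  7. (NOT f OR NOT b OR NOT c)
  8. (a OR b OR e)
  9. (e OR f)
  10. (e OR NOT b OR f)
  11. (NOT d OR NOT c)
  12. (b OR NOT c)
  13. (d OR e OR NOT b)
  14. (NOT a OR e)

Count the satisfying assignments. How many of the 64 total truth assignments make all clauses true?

Satisfying assignments:
  a=F b=F c=F d=T e=T f=T
  a=F b=T c=F d=T e=F f=T
  a=F b=T c=F d=T e=T f=T
  a=T b=F c=F d=T e=T f=T
Count: 4.

4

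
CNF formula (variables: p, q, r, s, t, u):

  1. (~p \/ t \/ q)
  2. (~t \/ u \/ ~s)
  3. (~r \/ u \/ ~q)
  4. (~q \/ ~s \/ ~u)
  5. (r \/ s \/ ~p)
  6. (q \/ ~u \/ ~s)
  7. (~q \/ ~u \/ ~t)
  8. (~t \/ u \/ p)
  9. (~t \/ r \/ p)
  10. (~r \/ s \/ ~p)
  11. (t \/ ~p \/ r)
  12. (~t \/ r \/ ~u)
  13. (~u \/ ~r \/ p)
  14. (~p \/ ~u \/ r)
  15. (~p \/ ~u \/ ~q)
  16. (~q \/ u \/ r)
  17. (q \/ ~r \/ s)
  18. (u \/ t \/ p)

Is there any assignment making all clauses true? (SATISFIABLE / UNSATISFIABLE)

Try p = False.
For the remaining variables, q = False, r = False, s = False, t = False, u = True works.
So p = F, q = F, r = F, s = F, t = F, u = T is a satisfying assignment.

SATISFIABLE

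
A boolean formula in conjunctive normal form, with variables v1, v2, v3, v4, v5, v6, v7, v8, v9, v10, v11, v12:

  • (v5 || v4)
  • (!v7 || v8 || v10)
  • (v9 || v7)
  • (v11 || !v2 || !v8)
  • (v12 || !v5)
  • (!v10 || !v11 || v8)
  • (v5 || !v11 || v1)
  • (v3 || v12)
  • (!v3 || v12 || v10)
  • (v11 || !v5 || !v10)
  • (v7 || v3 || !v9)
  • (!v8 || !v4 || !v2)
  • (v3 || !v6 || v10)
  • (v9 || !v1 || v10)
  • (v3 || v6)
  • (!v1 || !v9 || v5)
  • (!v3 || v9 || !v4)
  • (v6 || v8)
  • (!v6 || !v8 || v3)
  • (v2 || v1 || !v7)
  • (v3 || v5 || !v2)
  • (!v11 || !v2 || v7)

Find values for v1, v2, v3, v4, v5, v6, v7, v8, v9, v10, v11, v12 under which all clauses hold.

v1 = 0  v2 = 1  v3 = 1  v4 = 0  v5 = 1  v6 = 0  v7 = 1  v8 = 1  v9 = 1  v10 = 1  v11 = 1  v12 = 1

Check each clause:
  1. (v5 || v4) — v5 is true.
  2. (!v7 || v8 || v10) — v8 is true.
  3. (v9 || v7) — v9 is true.
  4. (v11 || !v8 || !v2) — v11 is true.
  5. (v12 || !v5) — v12 is true.
  6. (v8 || !v10 || !v11) — v8 is true.
  7. (v5 || !v11 || v1) — v5 is true.
  8. (v12 || v3) — v3 is true.
  9. (!v3 || v10 || v12) — v10 is true.
  10. (v11 || !v5 || !v10) — v11 is true.
  11. (!v9 || v3 || v7) — v3 is true.
  12. (!v8 || !v2 || !v4) — !v4 is true.
  13. (v10 || v3 || !v6) — v10 is true.
  14. (v10 || !v1 || v9) — v9 is true.
  15. (v3 || v6) — v3 is true.
  16. (!v9 || v5 || !v1) — v5 is true.
  17. (!v4 || !v3 || v9) — v9 is true.
  18. (v6 || v8) — v8 is true.
  19. (!v6 || !v8 || v3) — !v6 is true.
  20. (v2 || !v7 || v1) — v2 is true.
  21. (!v2 || v3 || v5) — v3 is true.
  22. (!v2 || !v11 || v7) — v7 is true.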